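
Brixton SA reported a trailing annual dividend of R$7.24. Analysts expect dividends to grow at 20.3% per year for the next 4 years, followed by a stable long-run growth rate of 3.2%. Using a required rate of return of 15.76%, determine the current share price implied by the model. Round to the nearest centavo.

Two-stage DDM. Project D₁…D_4 at 0.203, terminal growth 0.032, discount at r = 0.1576.
D_1 = 8.7097
D_2 = 10.4778
D_3 = 12.6048
D_4 = 15.1636
Terminal value at t=4: TV = D_5/(r−g) = 15.6488/(0.1576−0.032) = 124.5923
P₀ = 8.7097/(1+0.1576)^1 + 10.4778/(1+0.1576)^2 + 12.6048/(1+0.1576)^3 + 15.1636/(1+0.1576)^4 + 124.5923/(1+0.1576)^4 = 101.2967

R$101.30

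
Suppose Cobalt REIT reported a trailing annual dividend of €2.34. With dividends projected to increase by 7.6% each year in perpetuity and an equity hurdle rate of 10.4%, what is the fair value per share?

€89.92

Gordon growth model: P₀ = D₁/(r − g). D₁ = 2.34 × (1 + 0.076) = 2.5178.
P₀ = 2.5178 / (0.104 − 0.076) = 2.5178 / 0.028 = 89.9229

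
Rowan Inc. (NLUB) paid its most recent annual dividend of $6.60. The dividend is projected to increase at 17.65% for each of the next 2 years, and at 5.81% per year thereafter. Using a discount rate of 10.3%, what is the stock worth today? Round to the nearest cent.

$191.50

Two-stage DDM. Project D₁…D_2 at 0.1765, terminal growth 0.0581, discount at r = 0.103.
D_1 = 7.7649
D_2 = 9.1354
Terminal value at t=2: TV = D_3/(r−g) = 9.6662/(0.103−0.0581) = 215.2822
P₀ = 7.7649/(1+0.103)^1 + 9.1354/(1+0.103)^2 + 215.2822/(1+0.103)^2 = 191.5014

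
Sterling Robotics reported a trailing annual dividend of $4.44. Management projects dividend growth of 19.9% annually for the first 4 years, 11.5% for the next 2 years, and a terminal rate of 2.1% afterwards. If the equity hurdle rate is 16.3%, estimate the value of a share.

$61.75

Three-stage DDM. Project D₁…D_6; terminal Gordon value at t=6 with g = 0.021; discount at r = 0.163.
D_1 = 5.3236
D_2 = 6.3829
D_3 = 7.6532
D_4 = 9.1761
D_5 = 10.2314
D_6 = 11.4080
TV_6 = 11.6476/(0.163−0.021) = 82.0251
P₀ = Σ Dₜ/(1+r)ᵗ + TV_6/(1+r)^6 = 61.7456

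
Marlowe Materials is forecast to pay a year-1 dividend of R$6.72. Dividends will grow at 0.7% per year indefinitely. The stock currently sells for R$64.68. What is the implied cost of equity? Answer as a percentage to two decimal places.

Rearranging the constant-growth DDM: r = D₁/P₀ + g.
r = 6.7200 / 64.68 + 0.007 = 0.10390 + 0.007 = 0.11090

11.09%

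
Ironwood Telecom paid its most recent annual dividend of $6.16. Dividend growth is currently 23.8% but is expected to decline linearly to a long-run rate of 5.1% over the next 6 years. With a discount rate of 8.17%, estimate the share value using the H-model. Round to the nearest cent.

$323.45

H-model: P₀ = D₀[(1+g_L) + H(g_S−g_L)]/(r−g_L), with H = 6/2 = 3.
P₀ = 6.16 × [(1+0.051) + 3×(0.238−0.051)] / (0.0817−0.051)
   = 6.16 × 1.6120 / 0.0307 = 323.4502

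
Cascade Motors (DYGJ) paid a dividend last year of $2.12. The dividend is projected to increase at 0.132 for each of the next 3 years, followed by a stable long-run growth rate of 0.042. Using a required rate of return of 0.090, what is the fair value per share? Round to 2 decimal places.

$58.41

Two-stage DDM. Project D₁…D_3 at 0.132, terminal growth 0.042, discount at r = 0.09.
D_1 = 2.3998
D_2 = 2.7166
D_3 = 3.0752
Terminal value at t=3: TV = D_4/(r−g) = 3.2044/(0.09−0.042) = 66.7577
P₀ = 2.3998/(1+0.09)^1 + 2.7166/(1+0.09)^2 + 3.0752/(1+0.09)^3 + 66.7577/(1+0.09)^3 = 58.4121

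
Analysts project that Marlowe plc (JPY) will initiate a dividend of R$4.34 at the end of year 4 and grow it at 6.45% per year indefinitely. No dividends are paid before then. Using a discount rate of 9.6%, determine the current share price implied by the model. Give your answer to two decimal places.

Deferred-dividend DDM. At t=3 the remaining stream is a growing perpetuity with first payment D_4 = 4.34.
V_3 = D_4/(r−g) = 4.34/(0.096−0.0645) = 137.7778
P₀ = V_3/(1+r)^3 = 137.7778/(1+0.096)^3 = 104.6520

R$104.65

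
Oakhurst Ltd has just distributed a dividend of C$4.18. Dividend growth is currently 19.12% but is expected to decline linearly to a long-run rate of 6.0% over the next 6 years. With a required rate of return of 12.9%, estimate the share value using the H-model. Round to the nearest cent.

H-model: P₀ = D₀[(1+g_L) + H(g_S−g_L)]/(r−g_L), with H = 6/2 = 3.
P₀ = 4.18 × [(1+0.06) + 3×(0.1912−0.06)] / (0.129−0.06)
   = 4.18 × 1.4536 / 0.069 = 88.0587

C$88.06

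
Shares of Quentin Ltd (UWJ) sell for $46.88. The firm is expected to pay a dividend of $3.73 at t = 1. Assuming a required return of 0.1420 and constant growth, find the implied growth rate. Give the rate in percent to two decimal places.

From P₀ = D₁/(r − g), the implied growth is g = r − D₁/P₀.
g = 0.142 − 3.73/46.88 = 0.142 − 0.07956 = 0.06244

6.24%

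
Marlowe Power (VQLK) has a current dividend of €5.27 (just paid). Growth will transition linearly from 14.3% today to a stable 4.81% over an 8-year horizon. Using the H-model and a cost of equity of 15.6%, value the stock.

H-model: P₀ = D₀[(1+g_L) + H(g_S−g_L)]/(r−g_L), with H = 8/2 = 4.
P₀ = 5.27 × [(1+0.0481) + 4×(0.143−0.0481)] / (0.156−0.0481)
   = 5.27 × 1.4277 / 0.1079 = 69.7310

€69.73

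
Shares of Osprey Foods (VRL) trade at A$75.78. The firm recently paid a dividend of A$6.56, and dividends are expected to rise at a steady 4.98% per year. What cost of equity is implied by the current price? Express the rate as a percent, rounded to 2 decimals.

14.07%

Rearranging the constant-growth DDM: r = D₁/P₀ + g.
D₁ = 6.56 × (1 + 0.0498) = 6.8867.
r = 6.8867 / 75.78 + 0.0498 = 0.09088 + 0.0498 = 0.14068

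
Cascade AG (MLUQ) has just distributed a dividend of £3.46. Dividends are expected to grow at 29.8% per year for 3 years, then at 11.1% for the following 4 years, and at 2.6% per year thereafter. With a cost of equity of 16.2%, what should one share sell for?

Three-stage DDM. Project D₁…D_7; terminal Gordon value at t=7 with g = 0.026; discount at r = 0.162.
D_1 = 4.4911
D_2 = 5.8294
D_3 = 7.5666
D_4 = 8.4065
D_5 = 9.3396
D_6 = 10.3763
D_7 = 11.5281
TV_7 = 11.8278/(0.162−0.026) = 86.9691
P₀ = Σ Dₜ/(1+r)ᵗ + TV_7/(1+r)^7 = 60.6729

£60.67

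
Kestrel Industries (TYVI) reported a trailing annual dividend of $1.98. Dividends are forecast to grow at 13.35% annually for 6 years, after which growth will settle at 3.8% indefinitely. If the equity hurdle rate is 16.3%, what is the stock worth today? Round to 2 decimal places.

Two-stage DDM. Project D₁…D_6 at 0.1335, terminal growth 0.038, discount at r = 0.163.
D_1 = 2.2443
D_2 = 2.5439
D_3 = 2.8836
D_4 = 3.2685
D_5 = 3.7049
D_6 = 4.1995
Terminal value at t=6: TV = D_7/(r−g) = 4.3590/(0.163−0.038) = 34.8724
P₀ = 2.2443/(1+0.163)^1 + 2.5439/(1+0.163)^2 + 2.8836/(1+0.163)^3 + 3.2685/(1+0.163)^4 + 3.7049/(1+0.163)^5 + 4.1995/(1+0.163)^6 + 34.8724/(1+0.163)^6 = 24.9618

$24.96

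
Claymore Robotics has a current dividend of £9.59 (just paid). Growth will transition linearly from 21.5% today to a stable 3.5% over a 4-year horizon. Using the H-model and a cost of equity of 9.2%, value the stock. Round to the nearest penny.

H-model: P₀ = D₀[(1+g_L) + H(g_S−g_L)]/(r−g_L), with H = 4/2 = 2.
P₀ = 9.59 × [(1+0.035) + 2×(0.215−0.035)] / (0.092−0.035)
   = 9.59 × 1.3950 / 0.057 = 234.7026

£234.70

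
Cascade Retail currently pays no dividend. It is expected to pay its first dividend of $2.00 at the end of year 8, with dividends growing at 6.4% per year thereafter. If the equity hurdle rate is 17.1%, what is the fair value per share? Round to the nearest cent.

$6.19

Deferred-dividend DDM. At t=7 the remaining stream is a growing perpetuity with first payment D_8 = 2.00.
V_7 = D_8/(r−g) = 2.00/(0.171−0.064) = 18.6916
P₀ = V_7/(1+r)^7 = 18.6916/(1+0.171)^7 = 6.1908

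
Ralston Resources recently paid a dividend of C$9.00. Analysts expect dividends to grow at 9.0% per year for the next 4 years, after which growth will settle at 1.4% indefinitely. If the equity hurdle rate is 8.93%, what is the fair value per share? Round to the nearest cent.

C$157.56

Two-stage DDM. Project D₁…D_4 at 0.09, terminal growth 0.014, discount at r = 0.0893.
D_1 = 9.8100
D_2 = 10.6929
D_3 = 11.6553
D_4 = 12.7042
Terminal value at t=4: TV = D_5/(r−g) = 12.8821/(0.0893−0.014) = 171.0769
P₀ = 9.8100/(1+0.0893)^1 + 10.6929/(1+0.0893)^2 + 11.6553/(1+0.0893)^3 + 12.7042/(1+0.0893)^4 + 171.0769/(1+0.0893)^4 = 157.5649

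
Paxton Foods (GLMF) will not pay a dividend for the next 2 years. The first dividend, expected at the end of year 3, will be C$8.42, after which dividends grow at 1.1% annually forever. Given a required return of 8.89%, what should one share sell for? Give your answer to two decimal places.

Deferred-dividend DDM. At t=2 the remaining stream is a growing perpetuity with first payment D_3 = 8.42.
V_2 = D_3/(r−g) = 8.42/(0.0889−0.011) = 108.0873
P₀ = V_2/(1+r)^2 = 108.0873/(1+0.0889)^2 = 91.1588

C$91.16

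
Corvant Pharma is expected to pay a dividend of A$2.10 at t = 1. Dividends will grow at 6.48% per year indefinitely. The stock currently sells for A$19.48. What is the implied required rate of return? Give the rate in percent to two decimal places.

17.26%

Rearranging the constant-growth DDM: r = D₁/P₀ + g.
r = 2.1000 / 19.48 + 0.0648 = 0.10780 + 0.0648 = 0.17260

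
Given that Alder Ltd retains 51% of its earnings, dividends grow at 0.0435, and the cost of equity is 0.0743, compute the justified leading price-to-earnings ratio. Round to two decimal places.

15.91

Payout ratio b = 1 − 0.51 = 0.49.
Justified leading P/E = b/(r−g) = 0.49/(0.0743−0.0435) = 15.9091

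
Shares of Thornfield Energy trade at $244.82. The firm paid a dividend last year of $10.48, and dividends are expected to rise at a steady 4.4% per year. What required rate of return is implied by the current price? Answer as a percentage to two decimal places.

Rearranging the constant-growth DDM: r = D₁/P₀ + g.
D₁ = 10.48 × (1 + 0.044) = 10.9411.
r = 10.9411 / 244.82 + 0.044 = 0.04469 + 0.044 = 0.08869

8.87%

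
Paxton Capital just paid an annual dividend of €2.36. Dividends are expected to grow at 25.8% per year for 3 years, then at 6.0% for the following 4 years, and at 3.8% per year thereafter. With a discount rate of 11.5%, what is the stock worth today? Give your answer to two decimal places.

Three-stage DDM. Project D₁…D_7; terminal Gordon value at t=7 with g = 0.038; discount at r = 0.115.
D_1 = 2.9689
D_2 = 3.7349
D_3 = 4.6984
D_4 = 4.9803
D_5 = 5.2792
D_6 = 5.5959
D_7 = 5.9317
TV_7 = 6.1571/(0.115−0.038) = 79.9621
P₀ = Σ Dₜ/(1+r)ᵗ + TV_7/(1+r)^7 = 58.3442

€58.34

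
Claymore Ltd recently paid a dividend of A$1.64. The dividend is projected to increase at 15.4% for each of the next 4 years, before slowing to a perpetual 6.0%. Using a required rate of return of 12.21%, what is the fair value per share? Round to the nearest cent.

A$38.35

Two-stage DDM. Project D₁…D_4 at 0.154, terminal growth 0.06, discount at r = 0.1221.
D_1 = 1.8926
D_2 = 2.1840
D_3 = 2.5204
D_4 = 2.9085
Terminal value at t=4: TV = D_5/(r−g) = 3.0830/(0.1221−0.06) = 49.6457
P₀ = 1.8926/(1+0.1221)^1 + 2.1840/(1+0.1221)^2 + 2.5204/(1+0.1221)^3 + 2.9085/(1+0.1221)^4 + 49.6457/(1+0.1221)^4 = 38.3549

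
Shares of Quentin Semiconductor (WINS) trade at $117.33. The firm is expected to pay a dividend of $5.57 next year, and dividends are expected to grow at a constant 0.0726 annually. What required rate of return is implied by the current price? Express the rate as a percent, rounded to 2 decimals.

Rearranging the constant-growth DDM: r = D₁/P₀ + g.
r = 5.5700 / 117.33 + 0.0726 = 0.04747 + 0.0726 = 0.12007

12.01%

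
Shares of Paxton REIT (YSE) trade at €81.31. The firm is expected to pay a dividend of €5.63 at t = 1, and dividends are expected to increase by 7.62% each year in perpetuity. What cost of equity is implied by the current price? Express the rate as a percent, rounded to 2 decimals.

Rearranging the constant-growth DDM: r = D₁/P₀ + g.
r = 5.6300 / 81.31 + 0.0762 = 0.06924 + 0.0762 = 0.14544

14.54%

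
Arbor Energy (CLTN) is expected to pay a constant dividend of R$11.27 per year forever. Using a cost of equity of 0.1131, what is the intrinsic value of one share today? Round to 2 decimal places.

R$99.65

Zero-growth DDM (perpetuity): P₀ = D/r = 11.27 / 0.1131 = 99.6463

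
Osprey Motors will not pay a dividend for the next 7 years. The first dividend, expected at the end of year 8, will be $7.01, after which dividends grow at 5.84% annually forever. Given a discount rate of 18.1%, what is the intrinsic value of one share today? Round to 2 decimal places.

Deferred-dividend DDM. At t=7 the remaining stream is a growing perpetuity with first payment D_8 = 7.01.
V_7 = D_8/(r−g) = 7.01/(0.181−0.0584) = 57.1778
P₀ = V_7/(1+r)^7 = 57.1778/(1+0.181)^7 = 17.8434

$17.84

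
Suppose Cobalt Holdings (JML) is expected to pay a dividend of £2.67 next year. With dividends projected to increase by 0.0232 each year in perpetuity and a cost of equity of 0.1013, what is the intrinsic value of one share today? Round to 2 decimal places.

£34.19

Gordon growth model: P₀ = D₁/(r − g), with D₁ = 2.67 given directly.
P₀ = 2.6700 / (0.1013 − 0.0232) = 2.6700 / 0.0781 = 34.1869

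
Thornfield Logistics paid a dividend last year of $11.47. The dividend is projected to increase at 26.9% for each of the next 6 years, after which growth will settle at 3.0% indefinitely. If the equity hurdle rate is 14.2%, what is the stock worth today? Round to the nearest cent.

Two-stage DDM. Project D₁…D_6 at 0.269, terminal growth 0.03, discount at r = 0.142.
D_1 = 14.5554
D_2 = 18.4708
D_3 = 23.4395
D_4 = 29.7447
D_5 = 37.7461
D_6 = 47.8997
Terminal value at t=6: TV = D_7/(r−g) = 49.3367/(0.142−0.03) = 440.5065
P₀ = 14.5554/(1+0.142)^1 + 18.4708/(1+0.142)^2 + 23.4395/(1+0.142)^3 + 29.7447/(1+0.142)^4 + 37.7461/(1+0.142)^5 + 47.8997/(1+0.142)^6 + 440.5065/(1+0.142)^6 = 299.7512

$299.75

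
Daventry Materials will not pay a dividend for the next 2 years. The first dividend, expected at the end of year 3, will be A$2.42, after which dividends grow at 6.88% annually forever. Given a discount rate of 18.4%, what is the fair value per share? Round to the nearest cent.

A$14.99

Deferred-dividend DDM. At t=2 the remaining stream is a growing perpetuity with first payment D_3 = 2.42.
V_2 = D_3/(r−g) = 2.42/(0.184−0.0688) = 21.0069
P₀ = V_2/(1+r)^2 = 21.0069/(1+0.184)^2 = 14.9851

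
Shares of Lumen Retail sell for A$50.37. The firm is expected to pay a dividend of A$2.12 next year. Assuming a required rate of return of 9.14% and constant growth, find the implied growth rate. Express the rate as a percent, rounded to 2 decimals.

From P₀ = D₁/(r − g), the implied growth is g = r − D₁/P₀.
g = 0.0914 − 2.12/50.37 = 0.0914 − 0.04209 = 0.04931

4.93%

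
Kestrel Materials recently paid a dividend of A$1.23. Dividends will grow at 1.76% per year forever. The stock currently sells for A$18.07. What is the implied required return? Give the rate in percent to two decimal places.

Rearranging the constant-growth DDM: r = D₁/P₀ + g.
D₁ = 1.23 × (1 + 0.0176) = 1.2516.
r = 1.2516 / 18.07 + 0.0176 = 0.06927 + 0.0176 = 0.08687

8.69%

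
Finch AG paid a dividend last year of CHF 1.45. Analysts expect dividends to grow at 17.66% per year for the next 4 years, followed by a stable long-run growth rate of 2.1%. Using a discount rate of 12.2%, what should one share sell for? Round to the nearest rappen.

CHF 24.27

Two-stage DDM. Project D₁…D_4 at 0.1766, terminal growth 0.021, discount at r = 0.122.
D_1 = 1.7061
D_2 = 2.0074
D_3 = 2.3619
D_4 = 2.7790
Terminal value at t=4: TV = D_5/(r−g) = 2.8373/(0.122−0.021) = 28.0923
P₀ = 1.7061/(1+0.122)^1 + 2.0074/(1+0.122)^2 + 2.3619/(1+0.122)^3 + 2.7790/(1+0.122)^4 + 28.0923/(1+0.122)^4 = 24.2670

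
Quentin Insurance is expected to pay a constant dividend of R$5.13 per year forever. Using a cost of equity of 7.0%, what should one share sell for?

R$73.29

Zero-growth DDM (perpetuity): P₀ = D/r = 5.13 / 0.07 = 73.2857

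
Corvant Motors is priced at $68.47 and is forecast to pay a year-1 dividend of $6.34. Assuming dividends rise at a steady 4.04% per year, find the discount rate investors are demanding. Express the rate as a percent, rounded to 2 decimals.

13.30%

Rearranging the constant-growth DDM: r = D₁/P₀ + g.
r = 6.3400 / 68.47 + 0.0404 = 0.09260 + 0.0404 = 0.13300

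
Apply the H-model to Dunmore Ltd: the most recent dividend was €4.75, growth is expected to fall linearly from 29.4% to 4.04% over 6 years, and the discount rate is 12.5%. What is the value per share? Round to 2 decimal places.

H-model: P₀ = D₀[(1+g_L) + H(g_S−g_L)]/(r−g_L), with H = 6/2 = 3.
P₀ = 4.75 × [(1+0.0404) + 3×(0.294−0.0404)] / (0.125−0.0404)
   = 4.75 × 1.8012 / 0.0846 = 101.1312

€101.13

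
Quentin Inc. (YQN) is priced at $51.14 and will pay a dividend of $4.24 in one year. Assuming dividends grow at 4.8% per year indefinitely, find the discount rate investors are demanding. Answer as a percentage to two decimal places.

Rearranging the constant-growth DDM: r = D₁/P₀ + g.
r = 4.2400 / 51.14 + 0.048 = 0.08291 + 0.048 = 0.13091

13.09%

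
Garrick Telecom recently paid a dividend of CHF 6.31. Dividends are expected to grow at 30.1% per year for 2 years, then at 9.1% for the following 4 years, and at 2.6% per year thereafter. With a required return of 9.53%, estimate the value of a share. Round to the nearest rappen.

Three-stage DDM. Project D₁…D_6; terminal Gordon value at t=6 with g = 0.026; discount at r = 0.0953.
D_1 = 8.2093
D_2 = 10.6803
D_3 = 11.6522
D_4 = 12.7126
D_5 = 13.8694
D_6 = 15.1315
TV_6 = 15.5250/(0.0953−0.026) = 224.0253
P₀ = Σ Dₜ/(1+r)ᵗ + TV_6/(1+r)^6 = 181.4074

CHF 181.41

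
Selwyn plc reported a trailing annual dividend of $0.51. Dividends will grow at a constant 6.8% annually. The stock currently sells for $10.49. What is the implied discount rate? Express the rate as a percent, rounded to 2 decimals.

Rearranging the constant-growth DDM: r = D₁/P₀ + g.
D₁ = 0.51 × (1 + 0.068) = 0.5447.
r = 0.5447 / 10.49 + 0.068 = 0.05192 + 0.068 = 0.11992

11.99%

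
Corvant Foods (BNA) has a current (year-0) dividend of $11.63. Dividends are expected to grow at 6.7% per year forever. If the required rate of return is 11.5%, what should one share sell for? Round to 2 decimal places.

Gordon growth model: P₀ = D₁/(r − g). D₁ = 11.63 × (1 + 0.067) = 12.4092.
P₀ = 12.4092 / (0.115 − 0.067) = 12.4092 / 0.048 = 258.5252

$258.53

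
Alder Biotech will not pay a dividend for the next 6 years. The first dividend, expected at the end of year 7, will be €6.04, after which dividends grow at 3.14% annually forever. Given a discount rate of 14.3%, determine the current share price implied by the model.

€24.27

Deferred-dividend DDM. At t=6 the remaining stream is a growing perpetuity with first payment D_7 = 6.04.
V_6 = D_7/(r−g) = 6.04/(0.143−0.0314) = 54.1219
P₀ = V_6/(1+r)^6 = 54.1219/(1+0.143)^6 = 24.2714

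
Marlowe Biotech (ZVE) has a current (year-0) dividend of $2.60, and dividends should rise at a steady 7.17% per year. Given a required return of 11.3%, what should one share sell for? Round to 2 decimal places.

$67.47

Gordon growth model: P₀ = D₁/(r − g). D₁ = 2.60 × (1 + 0.0717) = 2.7864.
P₀ = 2.7864 / (0.113 − 0.0717) = 2.7864 / 0.0413 = 67.4678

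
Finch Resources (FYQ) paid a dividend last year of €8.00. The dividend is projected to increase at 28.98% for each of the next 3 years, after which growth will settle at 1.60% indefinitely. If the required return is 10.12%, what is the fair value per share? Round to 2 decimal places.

Two-stage DDM. Project D₁…D_3 at 0.2898, terminal growth 0.016, discount at r = 0.1012.
D_1 = 10.3184
D_2 = 13.3087
D_3 = 17.1655
Terminal value at t=3: TV = D_4/(r−g) = 17.4402/(0.1012−0.016) = 204.6969
P₀ = 10.3184/(1+0.1012)^1 + 13.3087/(1+0.1012)^2 + 17.1655/(1+0.1012)^3 + 204.6969/(1+0.1012)^3 = 186.4893

€186.49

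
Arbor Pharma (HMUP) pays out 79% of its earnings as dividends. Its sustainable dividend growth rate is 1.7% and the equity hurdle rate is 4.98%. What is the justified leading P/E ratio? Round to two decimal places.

24.09

Justified leading P/E = b/(r−g) = 0.79/(0.0498−0.017) = 24.0854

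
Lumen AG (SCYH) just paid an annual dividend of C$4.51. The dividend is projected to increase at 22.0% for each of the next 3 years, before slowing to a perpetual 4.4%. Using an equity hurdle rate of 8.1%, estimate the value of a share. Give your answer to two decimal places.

Two-stage DDM. Project D₁…D_3 at 0.22, terminal growth 0.044, discount at r = 0.081.
D_1 = 5.5022
D_2 = 6.7127
D_3 = 8.1895
Terminal value at t=3: TV = D_4/(r−g) = 8.5498/(0.081−0.044) = 231.0760
P₀ = 5.5022/(1+0.081)^1 + 6.7127/(1+0.081)^2 + 8.1895/(1+0.081)^3 + 231.0760/(1+0.081)^3 = 200.2443

C$200.24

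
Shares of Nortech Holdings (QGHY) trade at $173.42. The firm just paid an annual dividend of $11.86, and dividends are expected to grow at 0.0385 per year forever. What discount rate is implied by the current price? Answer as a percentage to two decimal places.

10.95%

Rearranging the constant-growth DDM: r = D₁/P₀ + g.
D₁ = 11.86 × (1 + 0.0385) = 12.3166.
r = 12.3166 / 173.42 + 0.0385 = 0.07102 + 0.0385 = 0.10952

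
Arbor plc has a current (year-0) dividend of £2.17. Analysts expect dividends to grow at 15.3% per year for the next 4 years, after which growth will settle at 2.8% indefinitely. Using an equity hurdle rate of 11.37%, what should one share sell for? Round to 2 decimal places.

Two-stage DDM. Project D₁…D_4 at 0.153, terminal growth 0.028, discount at r = 0.1137.
D_1 = 2.5020
D_2 = 2.8848
D_3 = 3.3262
D_4 = 3.8351
Terminal value at t=4: TV = D_5/(r−g) = 3.9425/(0.1137−0.028) = 46.0033
P₀ = 2.5020/(1+0.1137)^1 + 2.8848/(1+0.1137)^2 + 3.3262/(1+0.1137)^3 + 3.8351/(1+0.1137)^4 + 46.0033/(1+0.1137)^4 = 39.3764

£39.38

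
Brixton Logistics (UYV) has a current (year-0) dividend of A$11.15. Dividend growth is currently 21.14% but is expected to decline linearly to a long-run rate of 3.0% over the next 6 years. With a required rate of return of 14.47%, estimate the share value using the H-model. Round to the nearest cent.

A$153.03

H-model: P₀ = D₀[(1+g_L) + H(g_S−g_L)]/(r−g_L), with H = 6/2 = 3.
P₀ = 11.15 × [(1+0.03) + 3×(0.2114−0.03)] / (0.1447−0.03)
   = 11.15 × 1.5742 / 0.1147 = 153.0282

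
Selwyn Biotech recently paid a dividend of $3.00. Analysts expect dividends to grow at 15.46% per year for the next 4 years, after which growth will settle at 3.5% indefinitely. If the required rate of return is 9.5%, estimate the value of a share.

$77.69

Two-stage DDM. Project D₁…D_4 at 0.1546, terminal growth 0.035, discount at r = 0.095.
D_1 = 3.4638
D_2 = 3.9993
D_3 = 4.6176
D_4 = 5.3315
Terminal value at t=4: TV = D_5/(r−g) = 5.5181/(0.095−0.035) = 91.9680
P₀ = 3.4638/(1+0.095)^1 + 3.9993/(1+0.095)^2 + 4.6176/(1+0.095)^3 + 5.3315/(1+0.095)^4 + 91.9680/(1+0.095)^4 = 77.6947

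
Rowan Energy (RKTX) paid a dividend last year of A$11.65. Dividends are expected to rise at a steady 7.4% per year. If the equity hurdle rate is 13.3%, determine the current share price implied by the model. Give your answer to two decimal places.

A$212.07

Gordon growth model: P₀ = D₁/(r − g). D₁ = 11.65 × (1 + 0.074) = 12.5121.
P₀ = 12.5121 / (0.133 − 0.074) = 12.5121 / 0.059 = 212.0695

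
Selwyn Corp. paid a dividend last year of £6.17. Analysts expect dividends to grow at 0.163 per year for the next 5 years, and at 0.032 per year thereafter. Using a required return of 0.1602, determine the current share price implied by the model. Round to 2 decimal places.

Two-stage DDM. Project D₁…D_5 at 0.163, terminal growth 0.032, discount at r = 0.1602.
D_1 = 7.1757
D_2 = 8.3454
D_3 = 9.7056
D_4 = 11.2877
D_5 = 13.1276
Terminal value at t=5: TV = D_6/(r−g) = 13.5476/(0.1602−0.032) = 105.6758
P₀ = 7.1757/(1+0.1602)^1 + 8.3454/(1+0.1602)^2 + 9.7056/(1+0.1602)^3 + 11.2877/(1+0.1602)^4 + 13.1276/(1+0.1602)^5 + 105.6758/(1+0.1602)^5 = 81.3443

£81.34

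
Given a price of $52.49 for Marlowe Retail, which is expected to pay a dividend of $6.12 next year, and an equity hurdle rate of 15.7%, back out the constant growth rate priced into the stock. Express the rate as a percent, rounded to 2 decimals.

From P₀ = D₁/(r − g), the implied growth is g = r − D₁/P₀.
g = 0.157 − 6.12/52.49 = 0.157 − 0.11659 = 0.04041

4.04%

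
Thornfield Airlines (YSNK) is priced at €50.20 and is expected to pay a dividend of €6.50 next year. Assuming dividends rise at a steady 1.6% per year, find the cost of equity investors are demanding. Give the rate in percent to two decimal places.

14.55%

Rearranging the constant-growth DDM: r = D₁/P₀ + g.
r = 6.5000 / 50.20 + 0.016 = 0.12948 + 0.016 = 0.14548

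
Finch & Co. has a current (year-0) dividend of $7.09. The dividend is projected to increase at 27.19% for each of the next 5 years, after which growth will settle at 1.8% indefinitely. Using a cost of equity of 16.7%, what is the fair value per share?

$120.73

Two-stage DDM. Project D₁…D_5 at 0.2719, terminal growth 0.018, discount at r = 0.167.
D_1 = 9.0178
D_2 = 11.4697
D_3 = 14.5883
D_4 = 18.5549
D_5 = 23.5999
Terminal value at t=5: TV = D_6/(r−g) = 24.0247/(0.167−0.018) = 161.2399
P₀ = 9.0178/(1+0.167)^1 + 11.4697/(1+0.167)^2 + 14.5883/(1+0.167)^3 + 18.5549/(1+0.167)^4 + 23.5999/(1+0.167)^5 + 161.2399/(1+0.167)^5 = 120.7289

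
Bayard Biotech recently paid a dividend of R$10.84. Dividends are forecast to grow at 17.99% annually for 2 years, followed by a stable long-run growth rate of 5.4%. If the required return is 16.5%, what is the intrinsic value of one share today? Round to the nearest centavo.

R$127.68

Two-stage DDM. Project D₁…D_2 at 0.1799, terminal growth 0.054, discount at r = 0.165.
D_1 = 12.7901
D_2 = 15.0911
Terminal value at t=2: TV = D_3/(r−g) = 15.9060/(0.165−0.054) = 143.2971
P₀ = 12.7901/(1+0.165)^1 + 15.0911/(1+0.165)^2 + 143.2971/(1+0.165)^2 = 127.6786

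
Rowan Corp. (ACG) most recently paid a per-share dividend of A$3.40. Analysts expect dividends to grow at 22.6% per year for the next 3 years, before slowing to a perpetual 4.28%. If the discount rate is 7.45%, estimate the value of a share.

A$179.50

Two-stage DDM. Project D₁…D_3 at 0.226, terminal growth 0.0428, discount at r = 0.0745.
D_1 = 4.1684
D_2 = 5.1105
D_3 = 6.2654
Terminal value at t=3: TV = D_4/(r−g) = 6.5336/(0.0745−0.0428) = 206.1067
P₀ = 4.1684/(1+0.0745)^1 + 5.1105/(1+0.0745)^2 + 6.2654/(1+0.0745)^3 + 206.1067/(1+0.0745)^3 = 179.4957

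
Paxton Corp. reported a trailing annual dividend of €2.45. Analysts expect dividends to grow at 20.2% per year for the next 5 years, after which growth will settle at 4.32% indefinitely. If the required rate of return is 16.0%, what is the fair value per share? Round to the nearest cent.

Two-stage DDM. Project D₁…D_5 at 0.202, terminal growth 0.0432, discount at r = 0.16.
D_1 = 2.9449
D_2 = 3.5398
D_3 = 4.2548
D_4 = 5.1143
D_5 = 6.1474
Terminal value at t=5: TV = D_6/(r−g) = 6.4129/(0.16−0.0432) = 54.9052
P₀ = 2.9449/(1+0.16)^1 + 3.5398/(1+0.16)^2 + 4.2548/(1+0.16)^3 + 5.1143/(1+0.16)^4 + 6.1474/(1+0.16)^5 + 54.9052/(1+0.16)^5 = 39.7877

€39.79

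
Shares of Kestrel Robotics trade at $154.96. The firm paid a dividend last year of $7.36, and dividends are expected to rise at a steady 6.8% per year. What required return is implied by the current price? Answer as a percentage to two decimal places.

11.87%

Rearranging the constant-growth DDM: r = D₁/P₀ + g.
D₁ = 7.36 × (1 + 0.068) = 7.8605.
r = 7.8605 / 154.96 + 0.068 = 0.05073 + 0.068 = 0.11873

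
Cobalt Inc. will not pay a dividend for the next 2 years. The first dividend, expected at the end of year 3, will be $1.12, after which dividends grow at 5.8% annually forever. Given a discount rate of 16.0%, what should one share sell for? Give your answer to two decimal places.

Deferred-dividend DDM. At t=2 the remaining stream is a growing perpetuity with first payment D_3 = 1.12.
V_2 = D_3/(r−g) = 1.12/(0.16−0.058) = 10.9804
P₀ = V_2/(1+r)^2 = 10.9804/(1+0.16)^2 = 8.1602

$8.16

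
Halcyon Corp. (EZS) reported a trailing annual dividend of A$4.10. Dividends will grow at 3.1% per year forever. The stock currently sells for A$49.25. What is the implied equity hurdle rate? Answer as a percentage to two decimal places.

11.68%

Rearranging the constant-growth DDM: r = D₁/P₀ + g.
D₁ = 4.10 × (1 + 0.031) = 4.2271.
r = 4.2271 / 49.25 + 0.031 = 0.08583 + 0.031 = 0.11683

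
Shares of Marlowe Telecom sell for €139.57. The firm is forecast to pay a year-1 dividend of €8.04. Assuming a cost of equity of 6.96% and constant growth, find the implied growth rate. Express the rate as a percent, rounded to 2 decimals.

From P₀ = D₁/(r − g), the implied growth is g = r − D₁/P₀.
g = 0.0696 − 8.04/139.57 = 0.0696 − 0.05761 = 0.01199

1.20%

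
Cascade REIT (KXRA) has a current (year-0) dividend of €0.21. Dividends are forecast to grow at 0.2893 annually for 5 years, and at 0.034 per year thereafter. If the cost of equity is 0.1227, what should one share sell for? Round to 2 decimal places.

Two-stage DDM. Project D₁…D_5 at 0.2893, terminal growth 0.034, discount at r = 0.1227.
D_1 = 0.2708
D_2 = 0.3491
D_3 = 0.4501
D_4 = 0.5803
D_5 = 0.7482
Terminal value at t=5: TV = D_6/(r−g) = 0.7736/(0.1227−0.034) = 8.7214
P₀ = 0.2708/(1+0.1227)^1 + 0.3491/(1+0.1227)^2 + 0.4501/(1+0.1227)^3 + 0.5803/(1+0.1227)^4 + 0.7482/(1+0.1227)^5 + 8.7214/(1+0.1227)^5 = 6.5104

€6.51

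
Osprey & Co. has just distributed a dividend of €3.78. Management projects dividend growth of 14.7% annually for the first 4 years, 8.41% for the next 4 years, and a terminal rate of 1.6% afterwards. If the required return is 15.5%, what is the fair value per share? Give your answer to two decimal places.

Three-stage DDM. Project D₁…D_8; terminal Gordon value at t=8 with g = 0.016; discount at r = 0.155.
D_1 = 4.3357
D_2 = 4.9730
D_3 = 5.7040
D_4 = 6.5425
D_5 = 7.0928
D_6 = 7.6893
D_7 = 8.3359
D_8 = 9.0370
TV_8 = 9.1816/(0.155−0.016) = 66.0544
P₀ = Σ Dₜ/(1+r)ᵗ + TV_8/(1+r)^8 = 48.2997

€48.30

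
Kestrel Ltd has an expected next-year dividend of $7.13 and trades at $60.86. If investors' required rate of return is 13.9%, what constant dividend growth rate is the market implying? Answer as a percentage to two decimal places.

2.18%

From P₀ = D₁/(r − g), the implied growth is g = r − D₁/P₀.
g = 0.139 − 7.13/60.86 = 0.139 − 0.11715 = 0.02185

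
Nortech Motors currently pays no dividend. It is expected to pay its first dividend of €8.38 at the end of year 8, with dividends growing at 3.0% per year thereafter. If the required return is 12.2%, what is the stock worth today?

Deferred-dividend DDM. At t=7 the remaining stream is a growing perpetuity with first payment D_8 = 8.38.
V_7 = D_8/(r−g) = 8.38/(0.122−0.03) = 91.0870
P₀ = V_7/(1+r)^7 = 91.0870/(1+0.122)^7 = 40.6917

€40.69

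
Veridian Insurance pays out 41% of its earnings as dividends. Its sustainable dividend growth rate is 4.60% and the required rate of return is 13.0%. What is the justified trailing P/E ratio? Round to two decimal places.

Justified trailing P/E = b(1+g)/(r−g) = 0.41×(1+0.046)/(0.13−0.046) = 5.1055

5.11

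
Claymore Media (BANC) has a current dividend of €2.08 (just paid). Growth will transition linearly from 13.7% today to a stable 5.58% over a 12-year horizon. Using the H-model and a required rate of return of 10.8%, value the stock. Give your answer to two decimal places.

€61.48

H-model: P₀ = D₀[(1+g_L) + H(g_S−g_L)]/(r−g_L), with H = 12/2 = 6.
P₀ = 2.08 × [(1+0.0558) + 6×(0.137−0.0558)] / (0.108−0.0558)
   = 2.08 × 1.5430 / 0.0522 = 61.4835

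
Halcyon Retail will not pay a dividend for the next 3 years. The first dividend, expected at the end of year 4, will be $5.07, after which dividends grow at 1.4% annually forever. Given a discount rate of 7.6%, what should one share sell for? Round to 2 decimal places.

Deferred-dividend DDM. At t=3 the remaining stream is a growing perpetuity with first payment D_4 = 5.07.
V_3 = D_4/(r−g) = 5.07/(0.076−0.014) = 81.7742
P₀ = V_3/(1+r)^3 = 81.7742/(1+0.076)^3 = 65.6416

$65.64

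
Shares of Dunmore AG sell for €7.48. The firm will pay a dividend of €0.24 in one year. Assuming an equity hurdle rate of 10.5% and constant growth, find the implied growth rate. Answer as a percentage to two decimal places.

From P₀ = D₁/(r − g), the implied growth is g = r − D₁/P₀.
g = 0.105 − 0.24/7.48 = 0.105 − 0.03209 = 0.07291

7.29%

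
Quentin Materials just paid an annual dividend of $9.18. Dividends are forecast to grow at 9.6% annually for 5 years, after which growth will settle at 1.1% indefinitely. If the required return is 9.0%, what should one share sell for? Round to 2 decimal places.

$167.41

Two-stage DDM. Project D₁…D_5 at 0.096, terminal growth 0.011, discount at r = 0.09.
D_1 = 10.0613
D_2 = 11.0272
D_3 = 12.0858
D_4 = 13.2460
D_5 = 14.5176
Terminal value at t=5: TV = D_6/(r−g) = 14.6773/(0.09−0.011) = 185.7888
P₀ = 10.0613/(1+0.09)^1 + 11.0272/(1+0.09)^2 + 12.0858/(1+0.09)^3 + 13.2460/(1+0.09)^4 + 14.5176/(1+0.09)^5 + 185.7888/(1+0.09)^5 = 167.4135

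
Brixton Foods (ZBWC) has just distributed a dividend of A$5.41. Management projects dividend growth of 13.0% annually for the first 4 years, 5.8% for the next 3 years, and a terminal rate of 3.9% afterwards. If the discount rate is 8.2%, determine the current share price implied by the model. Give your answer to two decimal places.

Three-stage DDM. Project D₁…D_7; terminal Gordon value at t=7 with g = 0.039; discount at r = 0.082.
D_1 = 6.1133
D_2 = 6.9080
D_3 = 7.8061
D_4 = 8.8209
D_5 = 9.3325
D_6 = 9.8738
D_7 = 10.4464
TV_7 = 10.8538/(0.082−0.039) = 252.4150
P₀ = Σ Dₜ/(1+r)ᵗ + TV_7/(1+r)^7 = 187.9989

A$188.00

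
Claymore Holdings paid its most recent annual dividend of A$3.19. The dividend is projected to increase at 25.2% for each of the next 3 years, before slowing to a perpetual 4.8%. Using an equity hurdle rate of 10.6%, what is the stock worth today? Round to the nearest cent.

Two-stage DDM. Project D₁…D_3 at 0.252, terminal growth 0.048, discount at r = 0.106.
D_1 = 3.9939
D_2 = 5.0003
D_3 = 6.2604
Terminal value at t=3: TV = D_4/(r−g) = 6.5609/(0.106−0.048) = 113.1194
P₀ = 3.9939/(1+0.106)^1 + 5.0003/(1+0.106)^2 + 6.2604/(1+0.106)^3 + 113.1194/(1+0.106)^3 = 95.9389

A$95.94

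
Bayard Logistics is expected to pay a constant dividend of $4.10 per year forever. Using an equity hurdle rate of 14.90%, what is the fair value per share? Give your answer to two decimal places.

Zero-growth DDM (perpetuity): P₀ = D/r = 4.10 / 0.149 = 27.5168

$27.52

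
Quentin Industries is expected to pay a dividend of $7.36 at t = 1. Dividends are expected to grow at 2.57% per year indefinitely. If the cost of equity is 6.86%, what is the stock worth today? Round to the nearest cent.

$171.56

Gordon growth model: P₀ = D₁/(r − g), with D₁ = 7.36 given directly.
P₀ = 7.3600 / (0.0686 − 0.0257) = 7.3600 / 0.0429 = 171.5618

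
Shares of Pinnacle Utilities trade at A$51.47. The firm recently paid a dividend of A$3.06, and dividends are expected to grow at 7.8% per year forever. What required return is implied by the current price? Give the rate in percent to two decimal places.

14.21%

Rearranging the constant-growth DDM: r = D₁/P₀ + g.
D₁ = 3.06 × (1 + 0.078) = 3.2987.
r = 3.2987 / 51.47 + 0.078 = 0.06409 + 0.078 = 0.14209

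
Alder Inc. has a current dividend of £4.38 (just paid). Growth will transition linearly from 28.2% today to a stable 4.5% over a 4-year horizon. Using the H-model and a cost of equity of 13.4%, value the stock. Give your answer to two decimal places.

£74.76

H-model: P₀ = D₀[(1+g_L) + H(g_S−g_L)]/(r−g_L), with H = 4/2 = 2.
P₀ = 4.38 × [(1+0.045) + 2×(0.282−0.045)] / (0.134−0.045)
   = 4.38 × 1.5190 / 0.089 = 74.7553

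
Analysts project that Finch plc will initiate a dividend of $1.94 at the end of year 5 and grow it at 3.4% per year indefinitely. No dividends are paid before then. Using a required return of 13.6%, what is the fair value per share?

Deferred-dividend DDM. At t=4 the remaining stream is a growing perpetuity with first payment D_5 = 1.94.
V_4 = D_5/(r−g) = 1.94/(0.136−0.034) = 19.0196
P₀ = V_4/(1+r)^4 = 19.0196/(1+0.136)^4 = 11.4206

$11.42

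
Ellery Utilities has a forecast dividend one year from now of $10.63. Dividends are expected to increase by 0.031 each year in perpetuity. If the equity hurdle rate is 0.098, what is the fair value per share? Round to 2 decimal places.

Gordon growth model: P₀ = D₁/(r − g), with D₁ = 10.63 given directly.
P₀ = 10.6300 / (0.098 − 0.031) = 10.6300 / 0.067 = 158.6567

$158.66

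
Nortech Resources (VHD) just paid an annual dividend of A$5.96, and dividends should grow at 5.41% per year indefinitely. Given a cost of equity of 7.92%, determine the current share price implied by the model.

A$250.30

Gordon growth model: P₀ = D₁/(r − g). D₁ = 5.96 × (1 + 0.0541) = 6.2824.
P₀ = 6.2824 / (0.0792 − 0.0541) = 6.2824 / 0.0251 = 250.2963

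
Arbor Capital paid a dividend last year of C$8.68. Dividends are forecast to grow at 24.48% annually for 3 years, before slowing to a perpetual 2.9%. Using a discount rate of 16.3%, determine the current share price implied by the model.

Two-stage DDM. Project D₁…D_3 at 0.2448, terminal growth 0.029, discount at r = 0.163.
D_1 = 10.8049
D_2 = 13.4499
D_3 = 16.7424
Terminal value at t=3: TV = D_4/(r−g) = 17.2280/(0.163−0.029) = 128.5669
P₀ = 10.8049/(1+0.163)^1 + 13.4499/(1+0.163)^2 + 16.7424/(1+0.163)^3 + 128.5669/(1+0.163)^3 = 111.6094

C$111.61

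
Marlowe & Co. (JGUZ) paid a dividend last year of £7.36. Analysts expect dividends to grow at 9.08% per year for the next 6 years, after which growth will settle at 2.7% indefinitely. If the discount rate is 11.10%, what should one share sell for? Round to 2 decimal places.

Two-stage DDM. Project D₁…D_6 at 0.0908, terminal growth 0.027, discount at r = 0.111.
D_1 = 8.0283
D_2 = 8.7573
D_3 = 9.5524
D_4 = 10.4198
D_5 = 11.3659
D_6 = 12.3979
Terminal value at t=6: TV = D_7/(r−g) = 12.7327/(0.111−0.027) = 151.5792
P₀ = 8.0283/(1+0.111)^1 + 8.7573/(1+0.111)^2 + 9.5524/(1+0.111)^3 + 10.4198/(1+0.111)^4 + 11.3659/(1+0.111)^5 + 12.3979/(1+0.111)^6 + 151.5792/(1+0.111)^6 = 122.0372

£122.04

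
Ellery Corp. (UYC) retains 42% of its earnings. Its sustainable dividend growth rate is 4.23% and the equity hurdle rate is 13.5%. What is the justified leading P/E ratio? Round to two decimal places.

6.26

Payout ratio b = 1 − 0.42 = 0.58.
Justified leading P/E = b/(r−g) = 0.58/(0.135−0.0423) = 6.2567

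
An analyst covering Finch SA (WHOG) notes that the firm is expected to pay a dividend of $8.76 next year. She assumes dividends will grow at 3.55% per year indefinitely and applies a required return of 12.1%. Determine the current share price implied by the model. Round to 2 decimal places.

Gordon growth model: P₀ = D₁/(r − g), with D₁ = 8.76 given directly.
P₀ = 8.7600 / (0.121 − 0.0355) = 8.7600 / 0.0855 = 102.4561

$102.46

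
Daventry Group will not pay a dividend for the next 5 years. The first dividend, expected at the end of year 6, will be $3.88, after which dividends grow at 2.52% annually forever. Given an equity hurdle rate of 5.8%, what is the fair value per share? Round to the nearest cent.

$89.23

Deferred-dividend DDM. At t=5 the remaining stream is a growing perpetuity with first payment D_6 = 3.88.
V_5 = D_6/(r−g) = 3.88/(0.058−0.0252) = 118.2927
P₀ = V_5/(1+r)^5 = 118.2927/(1+0.058)^5 = 89.2338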